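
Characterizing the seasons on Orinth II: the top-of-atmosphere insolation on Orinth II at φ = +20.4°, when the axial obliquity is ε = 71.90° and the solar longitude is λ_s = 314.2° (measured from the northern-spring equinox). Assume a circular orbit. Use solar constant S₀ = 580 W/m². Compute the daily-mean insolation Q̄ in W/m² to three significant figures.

Solar declination: sin δ = sin ε · sin λ_s = sin 71.90° × sin 314.2° = -0.68143, so δ = -42.956°.
cos H₀ = −tan(+20.4°) tan(-42.956°) = 0.3463, H₀ = 1.2172 rad.
Bracket: H₀ sin φ sin δ + cos φ cos δ sin H₀ = 1.2172×0.34857×-0.68143 + 0.93728×0.73188×0.93814 = -0.289117 + 0.643542 = 0.354425.
Q̄ = (S₀/π) × [bracket] = (580/π) × 0.354425 = 65.43 W/m².

Q̄ ≈ 65.4 W/m²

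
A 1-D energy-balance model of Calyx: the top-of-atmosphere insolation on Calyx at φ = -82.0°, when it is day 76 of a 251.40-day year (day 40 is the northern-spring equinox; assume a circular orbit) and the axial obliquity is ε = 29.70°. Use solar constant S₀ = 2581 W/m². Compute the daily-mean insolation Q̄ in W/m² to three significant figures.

Solar longitude: λ_s = 360° × (76 − 40)/251.40 = 51.551°.
sin δ = sin 29.70° × sin 51.551° = 0.38803, so δ = +22.832°.
cos H₀ = −tan(-82.0°) tan(+22.832°) = 2.9957 ≥ 1 ⇒ polar night, H₀ = 0 and Q̄ = 0.

Q̄ ≈ 0.00 W/m²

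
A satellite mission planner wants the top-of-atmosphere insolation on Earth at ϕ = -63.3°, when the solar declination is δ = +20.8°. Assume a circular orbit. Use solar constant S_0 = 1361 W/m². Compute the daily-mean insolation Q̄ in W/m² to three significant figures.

Q̄ ≈ 21.0 W/m²

cos h₀ = −tan(-63.3°) tan(+20.800°) = 0.7553, h₀ = 0.7147 rad.
Bracket: h₀ sin ϕ sin δ + cos ϕ cos δ sin h₀ = 0.7147×-0.89337×0.35511 + 0.44932×0.93483×0.65541 = -0.226735 + 0.275297 = 0.048562.
Q̄ = (S_0/π) × [bracket] = (1361/π) × 0.048562 = 21.04 W/m².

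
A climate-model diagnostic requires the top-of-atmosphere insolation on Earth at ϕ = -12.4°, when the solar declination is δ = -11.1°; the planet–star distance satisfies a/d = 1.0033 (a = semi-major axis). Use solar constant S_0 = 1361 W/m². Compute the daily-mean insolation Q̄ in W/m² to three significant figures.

cos h₀ = −tan(-12.4°) tan(-11.100°) = -0.0431, h₀ = 1.6139 rad.
Bracket: h₀ sin ϕ sin δ + cos ϕ cos δ sin h₀ = 1.6139×-0.21474×-0.19252 + 0.97667×0.98129×0.99907 = 0.066721 + 0.957505 = 1.024226.
Inverse-square distance factor (a/d)² = 1.0033² = 1.006611.
Q̄ = (S_0/π) × 1.006611 × [bracket] = (1361/π) × 1.006611 × 1.024226 = 446.6 W/m².

Q̄ ≈ 447 W/m²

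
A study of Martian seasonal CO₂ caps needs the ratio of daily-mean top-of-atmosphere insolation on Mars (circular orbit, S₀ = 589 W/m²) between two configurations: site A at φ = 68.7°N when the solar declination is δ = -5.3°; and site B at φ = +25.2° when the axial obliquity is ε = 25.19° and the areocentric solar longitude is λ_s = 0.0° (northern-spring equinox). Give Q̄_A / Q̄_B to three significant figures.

Q̄_A / Q̄_B ≈ 0.262

— Configuration A (φ=+68.7°):
cos H₀ = −tan(+68.7°) tan(-5.300°) = 0.2379, H₀ = 1.3306 rad.
Bracket: H₀ sin φ sin δ + cos φ cos δ sin H₀ = 1.3306×0.93169×-0.09237 + 0.36325×0.99572×0.97128 = -0.114512 + 0.351307 = 0.236795.
Q̄ = (S₀/π) × [bracket] = (589/π) × 0.236795 = 44.395 W/m².
— Configuration B (φ=+25.2°):
sin δ = sin 25.19° × sin 0.0° = 0.00000, so δ = +0.000°.
cos H₀ = −tan(+25.2°) tan(+0.000°) = -0.0000, H₀ = 1.5708 rad.
Bracket: H₀ sin φ sin δ + cos φ cos δ sin H₀ = 1.5708×0.42578×0.00000 + 0.90483×1.00000×1.00000 = 0.000000 + 0.904830 = 0.904830.
Q̄ = (S₀/π) × [bracket] = (589/π) × 0.904830 = 169.64 W/m².
Ratio Q̄_A / Q̄_B = 44.395 / 169.64 = 0.2617.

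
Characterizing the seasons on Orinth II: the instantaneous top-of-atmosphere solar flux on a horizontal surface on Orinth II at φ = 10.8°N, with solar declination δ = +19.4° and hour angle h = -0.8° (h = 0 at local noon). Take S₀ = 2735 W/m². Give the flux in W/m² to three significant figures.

cos θ_z = sin φ sin δ + cos φ cos δ cos h = 0.062241 + 0.926425 = 0.988666.
Flux = S₀ · cos θ_z = 2735 × 0.988666 = 2704 W/m².

2.70e+03 W/m²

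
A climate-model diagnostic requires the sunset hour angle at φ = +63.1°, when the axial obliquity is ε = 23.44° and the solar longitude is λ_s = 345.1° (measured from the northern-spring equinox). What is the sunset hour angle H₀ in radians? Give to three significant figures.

H₀ = 1.37 rad

Solar declination: sin δ = sin ε · sin λ_s = sin 23.44° × sin 345.1° = -0.10228, so δ = -5.871°.
cos H₀ = −tan φ · tan δ = −tan(+63.1°) × tan(-5.871°) = 0.2027, so H₀ = 1.3667 rad = 78.31°.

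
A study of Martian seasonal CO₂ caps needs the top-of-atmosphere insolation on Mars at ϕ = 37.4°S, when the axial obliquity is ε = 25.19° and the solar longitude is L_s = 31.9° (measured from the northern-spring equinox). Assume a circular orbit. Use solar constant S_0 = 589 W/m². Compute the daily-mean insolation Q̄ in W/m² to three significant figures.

Solar declination: sin δ = sin ε · sin L_s = sin 25.19° × sin 31.9° = 0.22491, so δ = +12.998°.
cos h₀ = −tan(-37.4°) tan(+12.998°) = 0.1765, h₀ = 1.3934 rad.
Bracket: h₀ sin ϕ sin δ + cos ϕ cos δ sin h₀ = 1.3934×-0.60738×0.22491 + 0.79441×0.97438×0.98430 = -0.190347 + 0.761905 = 0.571558.
Q̄ = (S_0/π) × [bracket] = (589/π) × 0.571558 = 107.2 W/m².

Q̄ ≈ 107 W/m²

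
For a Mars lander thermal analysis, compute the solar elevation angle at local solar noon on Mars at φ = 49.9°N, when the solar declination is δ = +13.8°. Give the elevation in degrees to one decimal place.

53.9°

At local noon the hour angle is zero, so the zenith angle equals |φ − δ| = |+49.9° − (+13.800°)| = 36.100°.
Elevation = 90° − 36.100° = 53.9°.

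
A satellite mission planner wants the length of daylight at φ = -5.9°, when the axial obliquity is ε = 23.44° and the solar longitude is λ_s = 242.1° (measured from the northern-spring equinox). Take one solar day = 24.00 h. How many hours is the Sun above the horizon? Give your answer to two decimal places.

Solar declination: sin δ = sin ε · sin λ_s = sin 23.44° × sin 242.1° = -0.35155, so δ = -20.582°.
cos H₀ = −tan φ · tan δ = −tan(-5.9°) × tan(-20.582°) = -0.0388, so H₀ = 1.6096 rad = 92.22°.
Daylight = 2H₀/(2π) × 24.00 h = (1.6096/π) × 24.00 = 12.30 h.

12.30 h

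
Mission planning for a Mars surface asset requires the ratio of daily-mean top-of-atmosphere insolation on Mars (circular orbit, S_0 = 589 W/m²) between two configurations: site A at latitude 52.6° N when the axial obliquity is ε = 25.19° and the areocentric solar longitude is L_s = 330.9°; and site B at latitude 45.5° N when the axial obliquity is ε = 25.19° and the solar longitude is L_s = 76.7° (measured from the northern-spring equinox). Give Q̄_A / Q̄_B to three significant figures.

— Configuration A (ϕ=+52.6°):
sin δ = sin 25.19° × sin 330.9° = -0.20699, so δ = -11.946°.
cos h₀ = −tan(+52.6°) tan(-11.946°) = 0.2767, h₀ = 1.2904 rad.
Bracket: h₀ sin ϕ sin δ + cos ϕ cos δ sin h₀ = 1.2904×0.79441×-0.20699 + 0.60738×0.97834×0.96095 = -0.212187 + 0.571020 = 0.358833.
Q̄ = (S_0/π) × [bracket] = (589/π) × 0.358833 = 67.276 W/m².
— Configuration B (ϕ=+45.5°):
Solar declination: sin δ = sin ε · sin L_s = sin 25.19° × sin 76.7° = 0.41421, so δ = +24.469°.
cos h₀ = −tan(+45.5°) tan(+24.469°) = -0.4631, h₀ = 2.0523 rad.
Bracket: h₀ sin ϕ sin δ + cos ϕ cos δ sin h₀ = 2.0523×0.71325×0.41421 + 0.70091×0.91018×0.88631 = 0.606322 + 0.565425 = 1.171747.
Q̄ = (S_0/π) × [bracket] = (589/π) × 1.171747 = 219.68 W/m².
Ratio Q̄_A / Q̄_B = 67.276 / 219.68 = 0.3062.

Q̄_A / Q̄_B ≈ 0.306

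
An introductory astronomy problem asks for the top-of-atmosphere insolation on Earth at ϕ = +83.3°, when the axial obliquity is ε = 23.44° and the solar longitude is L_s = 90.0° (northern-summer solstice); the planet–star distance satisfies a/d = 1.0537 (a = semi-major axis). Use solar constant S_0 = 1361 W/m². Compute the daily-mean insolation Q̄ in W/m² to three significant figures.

Solar declination: sin δ = sin ε · sin L_s = sin 23.44° × sin 90.0° = 0.39779, so δ = +23.440°.
cos h₀ = −tan(+83.3°) tan(+23.440°) = -3.6908 ≤ −1 ⇒ polar day, h₀ = π.
Bracket: h₀ sin ϕ sin δ + cos ϕ cos δ sin h₀ = 3.1416×0.99317×0.39779 + 0.11667×0.91748×0.00000 = 1.241162 + 0.000000 = 1.241162.
Inverse-square distance factor (a/d)² = 1.0537² = 1.110284.
Q̄ = (S_0/π) × 1.110284 × [bracket] = (1361/π) × 1.110284 × 1.241162 = 597.0 W/m².

Q̄ ≈ 597 W/m²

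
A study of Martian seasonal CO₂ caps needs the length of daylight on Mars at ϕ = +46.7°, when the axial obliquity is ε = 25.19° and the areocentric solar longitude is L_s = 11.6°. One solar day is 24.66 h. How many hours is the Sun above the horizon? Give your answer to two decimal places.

13.05 h

sin δ = sin 25.19° × sin 11.6° = 0.08558, so δ = +4.910°.
cos h₀ = −tan ϕ · tan δ = −tan(+46.7°) × tan(+4.910°) = -0.0912, so h₀ = 1.6621 rad = 95.23°.
Daylight = 2h₀/(2π) × 24.66 h = (1.6621/π) × 24.66 = 13.05 h.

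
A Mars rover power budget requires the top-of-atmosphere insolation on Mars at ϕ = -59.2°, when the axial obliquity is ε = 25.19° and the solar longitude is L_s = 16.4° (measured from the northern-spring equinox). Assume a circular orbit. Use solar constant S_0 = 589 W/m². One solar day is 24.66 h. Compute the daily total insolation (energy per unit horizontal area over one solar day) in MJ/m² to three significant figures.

Solar declination: sin δ = sin ε · sin L_s = sin 25.19° × sin 16.4° = 0.12017, so δ = +6.902°.
cos h₀ = −tan(-59.2°) tan(+6.902°) = 0.2031, h₀ = 1.3663 rad.
Bracket: h₀ sin ϕ sin δ + cos ϕ cos δ sin h₀ = 1.3663×-0.85896×0.12017 + 0.51204×0.99275×0.97917 = -0.141031 + 0.497739 = 0.356708.
Q̄ = (S_0/π) × [bracket] = (589/π) × 0.356708 = 66.877 W/m².
Daily total = Q̄ × 24.66 h × 3600 s/h = 66.877 × 24.66 × 3600 / 10⁶ = 5.937 MJ/m².

5.94 MJ/m²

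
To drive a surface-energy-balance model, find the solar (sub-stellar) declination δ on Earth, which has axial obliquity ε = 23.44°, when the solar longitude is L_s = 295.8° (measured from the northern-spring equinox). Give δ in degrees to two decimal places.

δ = -20.99°

sin δ = sin ε · sin L_s = sin 23.44° × sin 295.8° = -0.358136.
δ = arcsin(-0.358136) = -20.99°.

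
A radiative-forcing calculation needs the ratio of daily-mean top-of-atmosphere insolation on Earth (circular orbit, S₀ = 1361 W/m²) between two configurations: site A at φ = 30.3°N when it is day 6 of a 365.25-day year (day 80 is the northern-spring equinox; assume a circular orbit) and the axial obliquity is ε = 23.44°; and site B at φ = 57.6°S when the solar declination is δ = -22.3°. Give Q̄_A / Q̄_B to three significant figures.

— Configuration A (φ=+30.3°):
Solar longitude: λ_s = 360° × (6 − 80)/365.25 = -72.936°, i.e. -72.936° + 360° = 287.064°.
sin δ = sin 23.44° × sin 287.064° = -0.38028, so δ = -22.351°.
cos H₀ = −tan(+30.3°) tan(-22.351°) = 0.2403, H₀ = 1.3282 rad.
Bracket: H₀ sin φ sin δ + cos φ cos δ sin H₀ = 1.3282×0.50453×-0.38028 + 0.86340×0.92487×0.97071 = -0.254832 + 0.775144 = 0.520312.
Q̄ = (S₀/π) × [bracket] = (1361/π) × 0.520312 = 225.41 W/m².
— Configuration B (φ=-57.6°):
cos H₀ = −tan(-57.6°) tan(-22.300°) = -0.6463, H₀ = 2.2735 rad.
Bracket: H₀ sin φ sin δ + cos φ cos δ sin H₀ = 2.2735×-0.84433×-0.37946 + 0.53583×0.92521×0.76312 = 0.728405 + 0.378321 = 1.106726.
Q̄ = (S₀/π) × [bracket] = (1361/π) × 1.106726 = 479.46 W/m².
Ratio Q̄_A / Q̄_B = 225.41 / 479.46 = 0.4701.

Q̄_A / Q̄_B ≈ 0.470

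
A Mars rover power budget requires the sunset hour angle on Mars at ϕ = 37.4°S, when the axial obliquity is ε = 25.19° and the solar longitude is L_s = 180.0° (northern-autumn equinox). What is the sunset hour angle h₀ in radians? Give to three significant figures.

h₀ = 1.57 rad

Solar declination: sin δ = sin ε · sin L_s = sin 25.19° × sin 180.0° = 0.00000, so δ = +0.000°.
cos h₀ = −tan ϕ · tan δ = −tan(-37.4°) × tan(+0.000°) = 0.0000, so h₀ = 1.5708 rad = 90.00°.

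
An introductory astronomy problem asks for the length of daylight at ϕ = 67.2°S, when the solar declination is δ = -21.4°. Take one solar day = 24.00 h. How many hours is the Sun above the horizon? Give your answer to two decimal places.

cos h₀ = −tan ϕ · tan δ = −tan(-67.2°) × tan(-21.400°) = -0.9323, so h₀ = 2.7715 rad = 158.79°.
Daylight = 2h₀/(2π) × 24.00 h = (2.7715/π) × 24.00 = 21.17 h.

21.17 h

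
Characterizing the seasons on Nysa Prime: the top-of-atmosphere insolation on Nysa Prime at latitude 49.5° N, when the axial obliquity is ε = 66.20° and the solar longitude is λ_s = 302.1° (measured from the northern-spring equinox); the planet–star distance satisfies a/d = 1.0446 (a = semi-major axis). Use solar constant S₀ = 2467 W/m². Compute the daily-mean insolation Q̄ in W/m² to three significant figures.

Q̄ ≈ 0.00 W/m²

Solar declination: sin δ = sin ε · sin λ_s = sin 66.20° × sin 302.1° = -0.77508, so δ = -50.813°.
cos H₀ = −tan(+49.5°) tan(-50.813°) = 1.4362 ≥ 1 ⇒ polar night, H₀ = 0 and Q̄ = 0.
Inverse-square distance factor (a/d)² = 1.0446² = 1.091189.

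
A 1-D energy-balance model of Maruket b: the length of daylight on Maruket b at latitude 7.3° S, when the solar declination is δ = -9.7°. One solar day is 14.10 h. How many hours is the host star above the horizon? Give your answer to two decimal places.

cos H₀ = −tan φ · tan δ = −tan(-7.3°) × tan(-9.700°) = -0.0219, so H₀ = 1.5927 rad = 91.25°.
Daylight = 2H₀/(2π) × 14.10 h = (1.5927/π) × 14.10 = 7.15 h.

7.15 h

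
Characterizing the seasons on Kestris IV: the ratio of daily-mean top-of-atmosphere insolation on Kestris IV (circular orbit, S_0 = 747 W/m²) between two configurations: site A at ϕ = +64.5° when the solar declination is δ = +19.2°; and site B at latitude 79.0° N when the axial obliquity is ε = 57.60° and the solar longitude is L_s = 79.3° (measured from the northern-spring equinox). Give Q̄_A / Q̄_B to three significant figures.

Q̄_A / Q̄_B ≈ 0.386

— Configuration A (ϕ=+64.5°):
cos h₀ = −tan(+64.5°) tan(+19.200°) = -0.7301, h₀ = 2.3893 rad.
Bracket: h₀ sin ϕ sin δ + cos ϕ cos δ sin h₀ = 2.3893×0.90259×0.32887 + 0.43051×0.94438×0.68335 = 0.709227 + 0.277826 = 0.987053.
Q̄ = (S_0/π) × [bracket] = (747/π) × 0.987053 = 234.70 W/m².
— Configuration B (ϕ=+79.0°):
Solar declination: sin δ = sin ε · sin L_s = sin 57.60° × sin 79.3° = 0.82965, so δ = +56.063°.
cos h₀ = −tan(+79.0°) tan(+56.063°) = -7.6451 ≤ −1 ⇒ polar day, h₀ = π.
Bracket: h₀ sin ϕ sin δ + cos ϕ cos δ sin h₀ = 3.1416×0.98163×0.82965 + 0.19081×0.55829×0.00000 = 2.558548 + 0.000000 = 2.558548.
Q̄ = (S_0/π) × [bracket] = (747/π) × 2.558548 = 608.37 W/m².
Ratio Q̄_A / Q̄_B = 234.70 / 608.37 = 0.3858.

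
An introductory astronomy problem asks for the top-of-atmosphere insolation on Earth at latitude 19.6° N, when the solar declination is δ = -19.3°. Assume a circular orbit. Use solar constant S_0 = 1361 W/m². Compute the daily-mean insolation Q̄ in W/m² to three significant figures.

cos h₀ = −tan(+19.6°) tan(-19.300°) = 0.1247, h₀ = 1.4458 rad.
Bracket: h₀ sin ϕ sin δ + cos ϕ cos δ sin h₀ = 1.4458×0.33545×-0.33051 + 0.94206×0.94380×0.99219 = -0.160295 + 0.882172 = 0.721877.
Q̄ = (S_0/π) × [bracket] = (1361/π) × 0.721877 = 312.7 W/m².

Q̄ ≈ 313 W/m²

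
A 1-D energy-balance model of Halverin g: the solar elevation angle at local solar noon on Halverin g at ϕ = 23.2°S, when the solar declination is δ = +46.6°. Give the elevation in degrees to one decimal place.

20.2°

At local noon the hour angle is zero, so the zenith angle equals |ϕ − δ| = |-23.2° − (+46.600°)| = 69.800°.
Elevation = 90° − 69.800° = 20.2°.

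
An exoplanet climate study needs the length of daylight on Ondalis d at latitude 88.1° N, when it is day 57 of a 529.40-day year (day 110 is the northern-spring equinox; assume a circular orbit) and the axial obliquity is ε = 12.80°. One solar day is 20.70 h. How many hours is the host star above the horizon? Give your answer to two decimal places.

0.00 h

Solar longitude: λ_s = 360° × (57 − 110)/529.40 = -36.041°, i.e. -36.041° + 360° = 323.959°.
sin δ = sin 12.80° × sin 323.959° = -0.13035, so δ = -7.490°.
cos H₀ = −tan φ · tan δ = 3.9632 ≥ 1, so the host star never rises (polar night) and H₀ = 0.
Daylight = 2H₀/(2π) × 20.70 h = (0.0000/π) × 20.70 = 0.00 h.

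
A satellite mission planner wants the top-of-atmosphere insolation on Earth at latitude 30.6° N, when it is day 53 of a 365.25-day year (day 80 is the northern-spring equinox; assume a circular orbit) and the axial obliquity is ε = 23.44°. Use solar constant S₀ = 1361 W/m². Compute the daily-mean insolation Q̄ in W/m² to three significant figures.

Q̄ ≈ 307 W/m²

Solar longitude: λ_s = 360° × (53 − 80)/365.25 = -26.612°, i.e. -26.612° + 360° = 333.388°.
sin δ = sin 23.44° × sin 333.388° = -0.17819, so δ = -10.264°.
cos H₀ = −tan(+30.6°) tan(-10.264°) = 0.1071, H₀ = 1.4635 rad.
Bracket: H₀ sin φ sin δ + cos φ cos δ sin H₀ = 1.4635×0.50904×-0.17819 + 0.86074×0.98400×0.99425 = -0.132748 + 0.842098 = 0.709350.
Q̄ = (S₀/π) × [bracket] = (1361/π) × 0.709350 = 307.3 W/m².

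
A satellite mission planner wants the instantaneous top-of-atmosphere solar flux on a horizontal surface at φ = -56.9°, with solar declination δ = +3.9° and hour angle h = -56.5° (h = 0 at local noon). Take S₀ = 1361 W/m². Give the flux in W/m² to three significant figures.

cos θ_z = sin φ sin δ + cos φ cos δ cos h = -0.056978 + 0.300716 = 0.243738.
Flux = S₀ · cos θ_z = 1361 × 0.243738 = 331.7 W/m².

332 W/m²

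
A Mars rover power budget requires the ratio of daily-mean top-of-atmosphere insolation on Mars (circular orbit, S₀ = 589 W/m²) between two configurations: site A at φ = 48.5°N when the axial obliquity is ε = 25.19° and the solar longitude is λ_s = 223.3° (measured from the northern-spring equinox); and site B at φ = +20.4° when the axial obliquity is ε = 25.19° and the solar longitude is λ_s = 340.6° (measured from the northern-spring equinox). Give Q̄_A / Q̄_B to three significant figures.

— Configuration A (φ=+48.5°):
Solar declination: sin δ = sin ε · sin λ_s = sin 25.19° × sin 223.3° = -0.29190, so δ = -16.972°.
cos H₀ = −tan(+48.5°) tan(-16.972°) = 0.3450, H₀ = 1.2186 rad.
Bracket: H₀ sin φ sin δ + cos φ cos δ sin H₀ = 1.2186×0.74896×-0.29190 + 0.66262×0.95645×0.93862 = -0.266412 + 0.594863 = 0.328451.
Q̄ = (S₀/π) × [bracket] = (589/π) × 0.328451 = 61.579 W/m².
— Configuration B (φ=+20.4°):
Solar declination: sin δ = sin ε · sin λ_s = sin 25.19° × sin 340.6° = -0.14137, so δ = -8.127°.
cos H₀ = −tan(+20.4°) tan(-8.127°) = 0.0531, H₀ = 1.5177 rad.
Bracket: H₀ sin φ sin δ + cos φ cos δ sin H₀ = 1.5177×0.34857×-0.14137 + 0.93728×0.98996×0.99859 = -0.074788 + 0.926561 = 0.851773.
Q̄ = (S₀/π) × [bracket] = (589/π) × 0.851773 = 159.69 W/m².
Ratio Q̄_A / Q̄_B = 61.579 / 159.69 = 0.3856.

Q̄_A / Q̄_B ≈ 0.386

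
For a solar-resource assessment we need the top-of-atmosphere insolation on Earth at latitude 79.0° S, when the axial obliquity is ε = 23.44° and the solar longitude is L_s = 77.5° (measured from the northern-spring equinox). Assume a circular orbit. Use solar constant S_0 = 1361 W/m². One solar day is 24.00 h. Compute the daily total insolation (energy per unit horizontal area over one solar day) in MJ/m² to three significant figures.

0.00 MJ/m²

Solar declination: sin δ = sin ε · sin L_s = sin 23.44° × sin 77.5° = 0.38836, so δ = +22.852°.
cos h₀ = −tan(-79.0°) tan(+22.852°) = 2.1681 ≥ 1 ⇒ polar night, h₀ = 0 and Q̄ = 0.
Daily total = Q̄ × 24.00 h × 3600 s/h = 0.00 MJ/m².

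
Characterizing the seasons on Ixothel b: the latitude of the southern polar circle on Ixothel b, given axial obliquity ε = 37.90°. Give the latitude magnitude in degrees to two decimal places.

52.10°

The polar circle is the lowest latitude that experiences at least one full rotation of continuous darkness at the northern-summer solstice; it lies at |φ| = 90° − ε = 90° − 37.90° = 52.10°.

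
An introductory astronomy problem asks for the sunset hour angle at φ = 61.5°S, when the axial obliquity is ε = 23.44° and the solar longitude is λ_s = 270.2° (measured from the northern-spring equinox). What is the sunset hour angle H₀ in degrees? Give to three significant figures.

Solar declination: sin δ = sin ε · sin λ_s = sin 23.44° × sin 270.2° = -0.39779, so δ = -23.440°.
cos H₀ = −tan φ · tan δ = −tan(-61.5°) × tan(-23.440°) = -0.7985, so H₀ = 2.4956 rad = 142.99°.

H₀ = 143°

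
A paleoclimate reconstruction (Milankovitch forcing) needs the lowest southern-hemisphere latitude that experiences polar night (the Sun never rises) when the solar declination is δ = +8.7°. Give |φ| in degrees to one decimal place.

|φ| = 81.3°

Polar night requires cos H₀ = −tan φ tan δ ≥ 1, i.e. tan φ tan δ ≤ −1.
The boundary is |tan φ| · |tan δ| = 1, so |φ| = 90° − |δ| = 90° − 8.7° = 81.3° in the southern hemisphere.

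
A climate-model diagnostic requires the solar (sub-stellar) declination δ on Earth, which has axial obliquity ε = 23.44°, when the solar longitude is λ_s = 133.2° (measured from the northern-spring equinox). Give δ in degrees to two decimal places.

δ = +16.86°

sin δ = sin ε · sin λ_s = sin 23.44° × sin 133.2° = 0.289975.
δ = arcsin(0.289975) = +16.86°.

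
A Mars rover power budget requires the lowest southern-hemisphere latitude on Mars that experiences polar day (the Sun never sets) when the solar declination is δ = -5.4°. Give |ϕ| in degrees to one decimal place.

Polar day requires cos h₀ = −tan ϕ tan δ ≤ −1, i.e. tan ϕ tan δ ≥ 1.
The boundary is |tan ϕ| · |tan δ| = 1, so |ϕ| = 90° − |δ| = 90° − 5.4° = 84.6° in the southern hemisphere.

|ϕ| = 84.6°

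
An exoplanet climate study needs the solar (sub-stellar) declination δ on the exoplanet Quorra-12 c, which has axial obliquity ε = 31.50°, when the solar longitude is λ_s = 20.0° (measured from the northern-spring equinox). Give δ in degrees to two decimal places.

sin δ = sin ε · sin λ_s = sin 31.50° × sin 20.0° = 0.178705.
δ = arcsin(0.178705) = +10.29°.

δ = +10.29°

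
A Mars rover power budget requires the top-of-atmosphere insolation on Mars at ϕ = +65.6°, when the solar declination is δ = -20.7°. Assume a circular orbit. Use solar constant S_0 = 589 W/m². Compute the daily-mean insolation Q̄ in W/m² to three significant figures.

Q̄ ≈ 4.70 W/m²

cos h₀ = −tan(+65.6°) tan(-20.700°) = 0.8330, h₀ = 0.5863 rad.
Bracket: h₀ sin ϕ sin δ + cos ϕ cos δ sin h₀ = 0.5863×0.91068×-0.35347 + 0.41310×0.93544×0.55326 = -0.188729 + 0.213796 = 0.025067.
Q̄ = (S_0/π) × [bracket] = (589/π) × 0.025067 = 4.700 W/m².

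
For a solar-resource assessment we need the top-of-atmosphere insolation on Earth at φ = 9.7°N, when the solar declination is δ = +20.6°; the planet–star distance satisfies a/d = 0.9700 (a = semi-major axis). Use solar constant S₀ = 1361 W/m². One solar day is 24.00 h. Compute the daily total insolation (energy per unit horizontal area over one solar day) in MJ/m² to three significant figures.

cos H₀ = −tan(+9.7°) tan(+20.600°) = -0.0642, H₀ = 1.6351 rad.
Bracket: H₀ sin φ sin δ + cos φ cos δ sin H₀ = 1.6351×0.16849×0.35184 + 0.98570×0.93606×0.99793 = 0.096931 + 0.920764 = 1.017695.
Inverse-square distance factor (a/d)² = 0.9700² = 0.940900.
Q̄ = (S₀/π) × 0.940900 × [bracket] = (1361/π) × 0.940900 × 1.017695 = 414.83 W/m².
Daily total = Q̄ × 24.00 h × 3600 s/h = 414.83 × 24.00 × 3600 / 10⁶ = 35.84 MJ/m².

35.8 MJ/m²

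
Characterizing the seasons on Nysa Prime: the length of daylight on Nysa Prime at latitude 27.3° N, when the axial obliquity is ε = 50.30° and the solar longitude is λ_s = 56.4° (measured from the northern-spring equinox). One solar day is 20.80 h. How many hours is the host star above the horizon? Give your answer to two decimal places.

13.35 h

Solar declination: sin δ = sin ε · sin λ_s = sin 50.30° × sin 56.4° = 0.64085, so δ = +39.855°.
cos H₀ = −tan φ · tan δ = −tan(+27.3°) × tan(+39.855°) = -0.4309, so H₀ = 2.0163 rad = 115.52°.
Daylight = 2H₀/(2π) × 20.80 h = (2.0163/π) × 20.80 = 13.35 h.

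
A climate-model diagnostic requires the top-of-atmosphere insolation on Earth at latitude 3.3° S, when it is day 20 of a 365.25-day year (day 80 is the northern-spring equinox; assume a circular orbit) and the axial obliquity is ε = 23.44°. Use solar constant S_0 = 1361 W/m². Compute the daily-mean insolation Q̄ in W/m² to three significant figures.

Solar longitude: L_s = 360° × (20 − 80)/365.25 = -59.138°, i.e. -59.138° + 360° = 300.862°.
sin δ = sin 23.44° × sin 300.862° = -0.34146, so δ = -19.966°.
cos h₀ = −tan(-3.3°) tan(-19.966°) = -0.0209, h₀ = 1.5917 rad.
Bracket: h₀ sin ϕ sin δ + cos ϕ cos δ sin h₀ = 1.5917×-0.05756×-0.34146 + 0.99834×0.93990×0.99978 = 0.031284 + 0.938133 = 0.969417.
Q̄ = (S_0/π) × [bracket] = (1361/π) × 0.969417 = 420.0 W/m².

Q̄ ≈ 420 W/m²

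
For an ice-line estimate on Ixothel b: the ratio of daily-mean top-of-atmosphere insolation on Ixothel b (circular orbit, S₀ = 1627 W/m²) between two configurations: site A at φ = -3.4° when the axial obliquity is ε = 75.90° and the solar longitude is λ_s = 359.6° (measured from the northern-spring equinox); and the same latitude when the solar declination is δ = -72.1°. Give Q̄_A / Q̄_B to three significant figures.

Q̄_A / Q̄_B ≈ 2.49

— Configuration A (φ=-3.4°):
Solar declination: sin δ = sin ε · sin λ_s = sin 75.90° × sin 359.6° = -0.00677, so δ = -0.388°.
cos H₀ = −tan(-3.4°) tan(-0.388°) = -0.0004, H₀ = 1.5712 rad.
Bracket: H₀ sin φ sin δ + cos φ cos δ sin H₀ = 1.5712×-0.05931×-0.00677 + 0.99824×0.99998×1.00000 = 0.000631 + 0.998220 = 0.998851.
Q̄ = (S₀/π) × [bracket] = (1627/π) × 0.998851 = 517.30 W/m².
— Configuration B (φ=-3.4°):
cos H₀ = −tan(-3.4°) tan(-72.100°) = -0.1839, H₀ = 1.7558 rad.
Bracket: H₀ sin φ sin δ + cos φ cos δ sin H₀ = 1.7558×-0.05931×-0.95159 + 0.99824×0.30736×0.98294 = 0.099095 + 0.301585 = 0.400680.
Q̄ = (S₀/π) × [bracket] = (1627/π) × 0.400680 = 207.51 W/m².
Ratio Q̄_A / Q̄_B = 517.30 / 207.51 = 2.493.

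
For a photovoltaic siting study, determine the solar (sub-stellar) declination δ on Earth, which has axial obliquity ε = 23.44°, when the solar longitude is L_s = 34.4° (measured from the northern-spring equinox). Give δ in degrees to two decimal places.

δ = +12.99°

sin δ = sin ε · sin L_s = sin 23.44° × sin 34.4° = 0.224737.
δ = arcsin(0.224737) = +12.99°.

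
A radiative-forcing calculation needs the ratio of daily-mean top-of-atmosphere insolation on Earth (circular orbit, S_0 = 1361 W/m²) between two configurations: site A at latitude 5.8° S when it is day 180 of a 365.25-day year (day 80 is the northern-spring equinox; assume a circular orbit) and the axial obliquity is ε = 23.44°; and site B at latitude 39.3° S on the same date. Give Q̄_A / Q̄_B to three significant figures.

— Configuration A (ϕ=-5.8°):
Solar longitude: L_s = 360° × (180 − 80)/365.25 = 98.563°.
sin δ = sin 23.44° × sin 98.563° = 0.39335, so δ = +23.163°.
cos h₀ = −tan(-5.8°) tan(+23.163°) = 0.0435, h₀ = 1.5273 rad.
Bracket: h₀ sin ϕ sin δ + cos ϕ cos δ sin h₀ = 1.5273×-0.10106×0.39335 + 0.99488×0.91939×0.99906 = -0.060713 + 0.913823 = 0.853110.
Q̄ = (S_0/π) × [bracket] = (1361/π) × 0.853110 = 369.58 W/m².
— Configuration B (ϕ=-39.3°):
cos h₀ = −tan(-39.3°) tan(+23.163°) = 0.3502, h₀ = 1.2130 rad.
Bracket: h₀ sin ϕ sin δ + cos ϕ cos δ sin h₀ = 1.2130×-0.63338×0.39335 + 0.77384×0.91939×0.93668 = -0.302207 + 0.666411 = 0.364204.
Q̄ = (S_0/π) × [bracket] = (1361/π) × 0.364204 = 157.78 W/m².
Ratio Q̄_A / Q̄_B = 369.58 / 157.78 = 2.342.

Q̄_A / Q̄_B ≈ 2.34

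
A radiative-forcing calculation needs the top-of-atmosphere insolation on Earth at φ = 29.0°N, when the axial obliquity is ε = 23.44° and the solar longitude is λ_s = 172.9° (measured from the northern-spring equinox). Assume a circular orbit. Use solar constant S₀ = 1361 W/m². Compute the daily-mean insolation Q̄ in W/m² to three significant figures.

Q̄ ≈ 395 W/m²

Solar declination: sin δ = sin ε · sin λ_s = sin 23.44° × sin 172.9° = 0.04917, so δ = +2.818°.
cos H₀ = −tan(+29.0°) tan(+2.818°) = -0.0273, H₀ = 1.5981 rad.
Bracket: H₀ sin φ sin δ + cos φ cos δ sin H₀ = 1.5981×0.48481×0.04917 + 0.87462×0.99879×0.99963 = 0.038096 + 0.873238 = 0.911334.
Q̄ = (S₀/π) × [bracket] = (1361/π) × 0.911334 = 394.8 W/m².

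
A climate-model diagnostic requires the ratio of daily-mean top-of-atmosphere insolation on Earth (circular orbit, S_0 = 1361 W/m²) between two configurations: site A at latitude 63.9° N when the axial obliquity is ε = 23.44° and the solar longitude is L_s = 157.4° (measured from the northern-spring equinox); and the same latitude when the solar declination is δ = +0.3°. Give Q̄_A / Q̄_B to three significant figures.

— Configuration A (ϕ=+63.9°):
Solar declination: sin δ = sin ε · sin L_s = sin 23.44° × sin 157.4° = 0.15287, so δ = +8.793°.
cos h₀ = −tan(+63.9°) tan(+8.793°) = -0.3158, h₀ = 1.8920 rad.
Bracket: h₀ sin ϕ sin δ + cos ϕ cos δ sin h₀ = 1.8920×0.89803×0.15287 + 0.43994×0.98825×0.94884 = 0.259737 + 0.412528 = 0.672265.
Q̄ = (S_0/π) × [bracket] = (1361/π) × 0.672265 = 291.24 W/m².
— Configuration B (ϕ=+63.9°):
cos h₀ = −tan(+63.9°) tan(+0.300°) = -0.0107, h₀ = 1.5815 rad.
Bracket: h₀ sin ϕ sin δ + cos ϕ cos δ sin h₀ = 1.5815×0.89803×0.00524 + 0.43994×0.99999×0.99994 = 0.007442 + 0.439909 = 0.447351.
Q̄ = (S_0/π) × [bracket] = (1361/π) × 0.447351 = 193.80 W/m².
Ratio Q̄_A / Q̄_B = 291.24 / 193.80 = 1.503.

Q̄_A / Q̄_B ≈ 1.50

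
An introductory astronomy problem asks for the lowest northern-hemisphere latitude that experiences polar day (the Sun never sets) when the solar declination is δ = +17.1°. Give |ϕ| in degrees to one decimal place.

Polar day requires cos h₀ = −tan ϕ tan δ ≤ −1, i.e. tan ϕ tan δ ≥ 1.
The boundary is |tan ϕ| · |tan δ| = 1, so |ϕ| = 90° − |δ| = 90° − 17.1° = 72.9° in the northern hemisphere.

|ϕ| = 72.9°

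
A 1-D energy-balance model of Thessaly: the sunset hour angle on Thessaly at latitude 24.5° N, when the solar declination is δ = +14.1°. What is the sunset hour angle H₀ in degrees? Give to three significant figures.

cos H₀ = −tan φ · tan δ = −tan(+24.5°) × tan(+14.100°) = -0.1145, so H₀ = 1.6855 rad = 96.57°.

H₀ = 96.6°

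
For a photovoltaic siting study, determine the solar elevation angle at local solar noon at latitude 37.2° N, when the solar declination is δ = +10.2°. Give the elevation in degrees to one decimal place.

At local noon the hour angle is zero, so the zenith angle equals |ϕ − δ| = |+37.2° − (+10.200°)| = 27.000°.
Elevation = 90° − 27.000° = 63.0°.

63.0°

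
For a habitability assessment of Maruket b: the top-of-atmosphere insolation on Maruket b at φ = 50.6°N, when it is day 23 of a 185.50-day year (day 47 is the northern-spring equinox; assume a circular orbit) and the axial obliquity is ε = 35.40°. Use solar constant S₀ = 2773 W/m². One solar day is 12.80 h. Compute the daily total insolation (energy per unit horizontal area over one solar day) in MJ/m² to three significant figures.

6.49 MJ/m²

Solar longitude: λ_s = 360° × (23 − 47)/185.50 = -46.577°, i.e. -46.577° + 360° = 313.423°.
sin δ = sin 35.40° × sin 313.423° = -0.42073, so δ = -24.881°.
cos H₀ = −tan(+50.6°) tan(-24.881°) = 0.5646, H₀ = 0.9708 rad.
Bracket: H₀ sin φ sin δ + cos φ cos δ sin H₀ = 0.9708×0.77273×-0.42073 + 0.63473×0.90719×0.82536 = -0.315617 + 0.475259 = 0.159642.
Q̄ = (S₀/π) × [bracket] = (2773/π) × 0.159642 = 140.91 W/m².
Daily total = Q̄ × 12.80 h × 3600 s/h = 140.91 × 12.80 × 3600 / 10⁶ = 6.493 MJ/m².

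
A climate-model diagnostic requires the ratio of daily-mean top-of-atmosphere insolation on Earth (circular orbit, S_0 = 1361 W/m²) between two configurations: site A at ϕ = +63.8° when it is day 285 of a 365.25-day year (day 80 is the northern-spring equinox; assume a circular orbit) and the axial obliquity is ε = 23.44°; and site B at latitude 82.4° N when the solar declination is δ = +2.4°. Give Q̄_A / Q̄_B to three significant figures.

Q̄_A / Q̄_B ≈ 1.21

— Configuration A (ϕ=+63.8°):
Solar longitude: L_s = 360° × (285 − 80)/365.25 = 202.053°.
sin δ = sin 23.44° × sin 202.053° = -0.14936, so δ = -8.590°.
cos h₀ = −tan(+63.8°) tan(-8.590°) = 0.3070, h₀ = 1.2588 rad.
Bracket: h₀ sin ϕ sin δ + cos ϕ cos δ sin h₀ = 1.2588×0.89726×-0.14936 + 0.44151×0.98878×0.95172 = -0.168698 + 0.415479 = 0.246781.
Q̄ = (S_0/π) × [bracket] = (1361/π) × 0.246781 = 106.91 W/m².
— Configuration B (ϕ=+82.4°):
cos h₀ = −tan(+82.4°) tan(+2.400°) = -0.3141, h₀ = 1.8903 rad.
Bracket: h₀ sin ϕ sin δ + cos ϕ cos δ sin h₀ = 1.8903×0.99122×0.04188 + 0.13226×0.99912×0.94938 = 0.078471 + 0.125455 = 0.203926.
Q̄ = (S_0/π) × [bracket] = (1361/π) × 0.203926 = 88.345 W/m².
Ratio Q̄_A / Q̄_B = 106.91 / 88.345 = 1.210.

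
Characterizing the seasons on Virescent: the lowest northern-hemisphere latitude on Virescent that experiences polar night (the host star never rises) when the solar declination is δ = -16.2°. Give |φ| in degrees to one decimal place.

Polar night requires cos H₀ = −tan φ tan δ ≥ 1, i.e. tan φ tan δ ≤ −1.
The boundary is |tan φ| · |tan δ| = 1, so |φ| = 90° − |δ| = 90° − 16.2° = 73.8° in the northern hemisphere.

|φ| = 73.8°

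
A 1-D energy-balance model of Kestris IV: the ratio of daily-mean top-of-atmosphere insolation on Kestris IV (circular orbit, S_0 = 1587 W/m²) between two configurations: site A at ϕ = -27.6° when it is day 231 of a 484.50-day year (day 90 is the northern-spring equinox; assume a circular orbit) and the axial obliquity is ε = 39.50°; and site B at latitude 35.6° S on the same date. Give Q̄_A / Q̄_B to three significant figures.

Q̄_A / Q̄_B ≈ 1.71

— Configuration A (ϕ=-27.6°):
Solar longitude: L_s = 360° × (231 − 90)/484.50 = 104.768°.
sin δ = sin 39.50° × sin 104.768° = 0.61507, so δ = +37.957°.
cos h₀ = −tan(-27.6°) tan(+37.957°) = 0.4078, h₀ = 1.1507 rad.
Bracket: h₀ sin ϕ sin δ + cos ϕ cos δ sin h₀ = 1.1507×-0.46330×0.61507 + 0.88620×0.78848×0.91307 = -0.327906 + 0.638009 = 0.310103.
Q̄ = (S_0/π) × [bracket] = (1587/π) × 0.310103 = 156.65 W/m².
— Configuration B (ϕ=-35.6°):
cos h₀ = −tan(-35.6°) tan(+37.957°) = 0.5585, h₀ = 0.9782 rad.
Bracket: h₀ sin ϕ sin δ + cos ϕ cos δ sin h₀ = 0.9782×-0.58212×0.61507 + 0.81310×0.78848×0.82952 = -0.350239 + 0.531816 = 0.181577.
Q̄ = (S_0/π) × [bracket] = (1587/π) × 0.181577 = 91.725 W/m².
Ratio Q̄_A / Q̄_B = 156.65 / 91.725 = 1.708.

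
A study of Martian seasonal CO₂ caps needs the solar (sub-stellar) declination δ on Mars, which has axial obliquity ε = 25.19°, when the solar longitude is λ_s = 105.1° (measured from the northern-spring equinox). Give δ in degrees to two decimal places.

sin δ = sin ε · sin λ_s = sin 25.19° × sin 105.1° = 0.410926.
δ = arcsin(0.410926) = +24.26°.

δ = +24.26°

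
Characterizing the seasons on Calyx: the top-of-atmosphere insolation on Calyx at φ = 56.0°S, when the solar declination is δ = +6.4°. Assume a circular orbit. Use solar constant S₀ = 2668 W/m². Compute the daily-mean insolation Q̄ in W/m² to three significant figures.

Q̄ ≈ 355 W/m²

cos H₀ = −tan(-56.0°) tan(+6.400°) = 0.1663, H₀ = 1.4037 rad.
Bracket: H₀ sin φ sin δ + cos φ cos δ sin H₀ = 1.4037×-0.82904×0.11147 + 0.55919×0.99377×0.98608 = -0.129720 + 0.547971 = 0.418251.
Q̄ = (S₀/π) × [bracket] = (2668/π) × 0.418251 = 355.2 W/m².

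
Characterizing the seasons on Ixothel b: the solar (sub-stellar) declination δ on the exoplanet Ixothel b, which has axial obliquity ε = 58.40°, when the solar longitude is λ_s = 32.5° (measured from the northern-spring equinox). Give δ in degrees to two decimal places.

sin δ = sin ε · sin λ_s = sin 58.40° × sin 32.5° = 0.457633.
δ = arcsin(0.457633) = +27.23°.

δ = +27.23°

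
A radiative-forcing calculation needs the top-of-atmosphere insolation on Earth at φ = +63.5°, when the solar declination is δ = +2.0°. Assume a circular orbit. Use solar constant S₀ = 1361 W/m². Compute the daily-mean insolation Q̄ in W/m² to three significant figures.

Q̄ ≈ 215 W/m²

cos H₀ = −tan(+63.5°) tan(+2.000°) = -0.0700, H₀ = 1.6409 rad.
Bracket: H₀ sin φ sin δ + cos φ cos δ sin H₀ = 1.6409×0.89493×0.03490 + 0.44620×0.99939×0.99754 = 0.051250 + 0.444831 = 0.496081.
Q̄ = (S₀/π) × [bracket] = (1361/π) × 0.496081 = 214.9 W/m².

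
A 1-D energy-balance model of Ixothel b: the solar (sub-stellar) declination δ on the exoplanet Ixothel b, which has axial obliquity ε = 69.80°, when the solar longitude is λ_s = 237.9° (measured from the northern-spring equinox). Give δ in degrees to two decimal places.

δ = -52.66°

sin δ = sin ε · sin λ_s = sin 69.80° × sin 237.9° = -0.795018.
δ = arcsin(-0.795018) = -52.66°.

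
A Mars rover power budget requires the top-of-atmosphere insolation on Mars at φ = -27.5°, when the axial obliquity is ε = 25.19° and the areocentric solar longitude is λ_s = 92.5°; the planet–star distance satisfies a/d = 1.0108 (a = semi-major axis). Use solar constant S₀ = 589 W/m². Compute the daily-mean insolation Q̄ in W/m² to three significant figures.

sin δ = sin 25.19° × sin 92.5° = 0.42522, so δ = +25.164°.
cos H₀ = −tan(-27.5°) tan(+25.164°) = 0.2446, H₀ = 1.3237 rad.
Bracket: H₀ sin φ sin δ + cos φ cos δ sin H₀ = 1.3237×-0.46175×0.42522 + 0.88701×0.90509×0.96963 = -0.259902 + 0.778442 = 0.518540.
Inverse-square distance factor (a/d)² = 1.0108² = 1.021717.
Q̄ = (S₀/π) × 1.021717 × [bracket] = (589/π) × 1.021717 × 0.518540 = 99.33 W/m².

Q̄ ≈ 99.3 W/m²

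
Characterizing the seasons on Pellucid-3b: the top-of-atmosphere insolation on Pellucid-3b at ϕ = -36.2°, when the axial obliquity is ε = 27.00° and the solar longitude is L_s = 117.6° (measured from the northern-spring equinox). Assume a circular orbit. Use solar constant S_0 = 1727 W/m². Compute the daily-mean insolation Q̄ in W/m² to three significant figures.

Q̄ ≈ 222 W/m²

Solar declination: sin δ = sin ε · sin L_s = sin 27.00° × sin 117.6° = 0.40233, so δ = +23.724°.
cos h₀ = −tan(-36.2°) tan(+23.724°) = 0.3216, h₀ = 1.2433 rad.
Bracket: h₀ sin ϕ sin δ + cos ϕ cos δ sin h₀ = 1.2433×-0.59061×0.40233 + 0.80696×0.91550×0.94686 = -0.295433 + 0.699514 = 0.404081.
Q̄ = (S_0/π) × [bracket] = (1727/π) × 0.404081 = 222.1 W/m².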